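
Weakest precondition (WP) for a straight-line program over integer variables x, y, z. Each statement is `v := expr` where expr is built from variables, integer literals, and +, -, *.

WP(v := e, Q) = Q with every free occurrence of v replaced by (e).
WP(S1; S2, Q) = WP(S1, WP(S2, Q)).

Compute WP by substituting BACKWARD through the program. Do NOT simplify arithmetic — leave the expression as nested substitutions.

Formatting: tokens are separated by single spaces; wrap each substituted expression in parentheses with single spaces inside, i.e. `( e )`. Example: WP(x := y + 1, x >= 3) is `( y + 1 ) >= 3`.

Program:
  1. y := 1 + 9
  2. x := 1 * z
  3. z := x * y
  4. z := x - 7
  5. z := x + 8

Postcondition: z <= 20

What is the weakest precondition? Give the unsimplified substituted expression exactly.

Answer: ( ( 1 * z ) + 8 ) <= 20

Derivation:
post: z <= 20
stmt 5: z := x + 8  -- replace 1 occurrence(s) of z with (x + 8)
  => ( x + 8 ) <= 20
stmt 4: z := x - 7  -- replace 0 occurrence(s) of z with (x - 7)
  => ( x + 8 ) <= 20
stmt 3: z := x * y  -- replace 0 occurrence(s) of z with (x * y)
  => ( x + 8 ) <= 20
stmt 2: x := 1 * z  -- replace 1 occurrence(s) of x with (1 * z)
  => ( ( 1 * z ) + 8 ) <= 20
stmt 1: y := 1 + 9  -- replace 0 occurrence(s) of y with (1 + 9)
  => ( ( 1 * z ) + 8 ) <= 20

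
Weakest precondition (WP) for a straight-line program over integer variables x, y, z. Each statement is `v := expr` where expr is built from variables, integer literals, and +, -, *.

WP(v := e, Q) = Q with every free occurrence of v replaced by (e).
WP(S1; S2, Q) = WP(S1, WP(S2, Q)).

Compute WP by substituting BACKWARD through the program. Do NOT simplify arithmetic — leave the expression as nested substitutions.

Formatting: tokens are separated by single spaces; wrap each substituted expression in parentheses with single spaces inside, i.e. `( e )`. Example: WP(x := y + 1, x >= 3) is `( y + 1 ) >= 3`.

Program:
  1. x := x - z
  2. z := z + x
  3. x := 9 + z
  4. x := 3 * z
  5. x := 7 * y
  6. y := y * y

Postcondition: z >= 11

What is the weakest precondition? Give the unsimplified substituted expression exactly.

Answer: ( z + ( x - z ) ) >= 11

Derivation:
post: z >= 11
stmt 6: y := y * y  -- replace 0 occurrence(s) of y with (y * y)
  => z >= 11
stmt 5: x := 7 * y  -- replace 0 occurrence(s) of x with (7 * y)
  => z >= 11
stmt 4: x := 3 * z  -- replace 0 occurrence(s) of x with (3 * z)
  => z >= 11
stmt 3: x := 9 + z  -- replace 0 occurrence(s) of x with (9 + z)
  => z >= 11
stmt 2: z := z + x  -- replace 1 occurrence(s) of z with (z + x)
  => ( z + x ) >= 11
stmt 1: x := x - z  -- replace 1 occurrence(s) of x with (x - z)
  => ( z + ( x - z ) ) >= 11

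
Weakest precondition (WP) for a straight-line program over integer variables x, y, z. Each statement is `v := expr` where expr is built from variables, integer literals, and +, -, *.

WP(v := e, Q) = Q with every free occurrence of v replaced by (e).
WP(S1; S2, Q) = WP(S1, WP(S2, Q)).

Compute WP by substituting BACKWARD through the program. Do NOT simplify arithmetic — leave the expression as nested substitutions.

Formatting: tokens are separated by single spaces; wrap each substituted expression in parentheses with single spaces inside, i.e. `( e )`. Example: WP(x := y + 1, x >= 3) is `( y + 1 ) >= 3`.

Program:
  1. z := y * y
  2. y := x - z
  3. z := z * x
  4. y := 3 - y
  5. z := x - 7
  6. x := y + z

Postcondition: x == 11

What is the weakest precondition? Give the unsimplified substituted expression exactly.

post: x == 11
stmt 6: x := y + z  -- replace 1 occurrence(s) of x with (y + z)
  => ( y + z ) == 11
stmt 5: z := x - 7  -- replace 1 occurrence(s) of z with (x - 7)
  => ( y + ( x - 7 ) ) == 11
stmt 4: y := 3 - y  -- replace 1 occurrence(s) of y with (3 - y)
  => ( ( 3 - y ) + ( x - 7 ) ) == 11
stmt 3: z := z * x  -- replace 0 occurrence(s) of z with (z * x)
  => ( ( 3 - y ) + ( x - 7 ) ) == 11
stmt 2: y := x - z  -- replace 1 occurrence(s) of y with (x - z)
  => ( ( 3 - ( x - z ) ) + ( x - 7 ) ) == 11
stmt 1: z := y * y  -- replace 1 occurrence(s) of z with (y * y)
  => ( ( 3 - ( x - ( y * y ) ) ) + ( x - 7 ) ) == 11

Answer: ( ( 3 - ( x - ( y * y ) ) ) + ( x - 7 ) ) == 11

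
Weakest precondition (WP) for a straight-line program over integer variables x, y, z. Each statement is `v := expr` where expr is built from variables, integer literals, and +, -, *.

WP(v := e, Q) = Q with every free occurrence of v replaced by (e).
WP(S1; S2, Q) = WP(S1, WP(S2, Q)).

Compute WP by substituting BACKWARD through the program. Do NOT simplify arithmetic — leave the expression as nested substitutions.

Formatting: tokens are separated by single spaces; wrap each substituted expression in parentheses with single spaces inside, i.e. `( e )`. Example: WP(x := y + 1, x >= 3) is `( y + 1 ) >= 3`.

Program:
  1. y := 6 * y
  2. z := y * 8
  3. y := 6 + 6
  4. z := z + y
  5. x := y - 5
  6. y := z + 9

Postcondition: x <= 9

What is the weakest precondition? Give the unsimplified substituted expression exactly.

post: x <= 9
stmt 6: y := z + 9  -- replace 0 occurrence(s) of y with (z + 9)
  => x <= 9
stmt 5: x := y - 5  -- replace 1 occurrence(s) of x with (y - 5)
  => ( y - 5 ) <= 9
stmt 4: z := z + y  -- replace 0 occurrence(s) of z with (z + y)
  => ( y - 5 ) <= 9
stmt 3: y := 6 + 6  -- replace 1 occurrence(s) of y with (6 + 6)
  => ( ( 6 + 6 ) - 5 ) <= 9
stmt 2: z := y * 8  -- replace 0 occurrence(s) of z with (y * 8)
  => ( ( 6 + 6 ) - 5 ) <= 9
stmt 1: y := 6 * y  -- replace 0 occurrence(s) of y with (6 * y)
  => ( ( 6 + 6 ) - 5 ) <= 9

Answer: ( ( 6 + 6 ) - 5 ) <= 9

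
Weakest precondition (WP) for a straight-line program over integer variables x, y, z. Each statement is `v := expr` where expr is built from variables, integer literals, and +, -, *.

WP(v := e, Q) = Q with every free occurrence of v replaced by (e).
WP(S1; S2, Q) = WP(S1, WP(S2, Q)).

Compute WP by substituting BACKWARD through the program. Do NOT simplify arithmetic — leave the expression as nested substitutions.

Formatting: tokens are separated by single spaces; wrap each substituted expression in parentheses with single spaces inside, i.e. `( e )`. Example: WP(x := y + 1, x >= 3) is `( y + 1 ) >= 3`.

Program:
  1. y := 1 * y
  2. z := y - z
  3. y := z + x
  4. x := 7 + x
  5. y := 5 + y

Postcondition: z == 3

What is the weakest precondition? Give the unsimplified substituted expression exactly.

Answer: ( ( 1 * y ) - z ) == 3

Derivation:
post: z == 3
stmt 5: y := 5 + y  -- replace 0 occurrence(s) of y with (5 + y)
  => z == 3
stmt 4: x := 7 + x  -- replace 0 occurrence(s) of x with (7 + x)
  => z == 3
stmt 3: y := z + x  -- replace 0 occurrence(s) of y with (z + x)
  => z == 3
stmt 2: z := y - z  -- replace 1 occurrence(s) of z with (y - z)
  => ( y - z ) == 3
stmt 1: y := 1 * y  -- replace 1 occurrence(s) of y with (1 * y)
  => ( ( 1 * y ) - z ) == 3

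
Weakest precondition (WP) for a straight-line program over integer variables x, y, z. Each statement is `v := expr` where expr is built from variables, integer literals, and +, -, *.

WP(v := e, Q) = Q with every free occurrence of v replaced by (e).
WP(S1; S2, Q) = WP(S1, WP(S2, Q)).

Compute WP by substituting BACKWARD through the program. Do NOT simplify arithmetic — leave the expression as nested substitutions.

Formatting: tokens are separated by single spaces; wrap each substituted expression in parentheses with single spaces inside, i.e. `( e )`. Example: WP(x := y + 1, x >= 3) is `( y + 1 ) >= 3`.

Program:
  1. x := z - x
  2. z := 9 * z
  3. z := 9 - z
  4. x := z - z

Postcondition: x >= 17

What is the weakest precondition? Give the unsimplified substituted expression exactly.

Answer: ( ( 9 - ( 9 * z ) ) - ( 9 - ( 9 * z ) ) ) >= 17

Derivation:
post: x >= 17
stmt 4: x := z - z  -- replace 1 occurrence(s) of x with (z - z)
  => ( z - z ) >= 17
stmt 3: z := 9 - z  -- replace 2 occurrence(s) of z with (9 - z)
  => ( ( 9 - z ) - ( 9 - z ) ) >= 17
stmt 2: z := 9 * z  -- replace 2 occurrence(s) of z with (9 * z)
  => ( ( 9 - ( 9 * z ) ) - ( 9 - ( 9 * z ) ) ) >= 17
stmt 1: x := z - x  -- replace 0 occurrence(s) of x with (z - x)
  => ( ( 9 - ( 9 * z ) ) - ( 9 - ( 9 * z ) ) ) >= 17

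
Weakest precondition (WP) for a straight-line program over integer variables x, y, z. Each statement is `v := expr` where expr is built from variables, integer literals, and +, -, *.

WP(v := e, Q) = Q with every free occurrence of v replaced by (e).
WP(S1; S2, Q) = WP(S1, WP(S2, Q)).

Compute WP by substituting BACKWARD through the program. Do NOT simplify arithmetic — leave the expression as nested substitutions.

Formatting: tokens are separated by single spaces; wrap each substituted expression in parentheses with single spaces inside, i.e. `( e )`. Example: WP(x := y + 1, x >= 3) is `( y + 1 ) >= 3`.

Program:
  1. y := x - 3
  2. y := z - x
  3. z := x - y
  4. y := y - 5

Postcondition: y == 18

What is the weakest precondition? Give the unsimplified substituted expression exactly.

Answer: ( ( z - x ) - 5 ) == 18

Derivation:
post: y == 18
stmt 4: y := y - 5  -- replace 1 occurrence(s) of y with (y - 5)
  => ( y - 5 ) == 18
stmt 3: z := x - y  -- replace 0 occurrence(s) of z with (x - y)
  => ( y - 5 ) == 18
stmt 2: y := z - x  -- replace 1 occurrence(s) of y with (z - x)
  => ( ( z - x ) - 5 ) == 18
stmt 1: y := x - 3  -- replace 0 occurrence(s) of y with (x - 3)
  => ( ( z - x ) - 5 ) == 18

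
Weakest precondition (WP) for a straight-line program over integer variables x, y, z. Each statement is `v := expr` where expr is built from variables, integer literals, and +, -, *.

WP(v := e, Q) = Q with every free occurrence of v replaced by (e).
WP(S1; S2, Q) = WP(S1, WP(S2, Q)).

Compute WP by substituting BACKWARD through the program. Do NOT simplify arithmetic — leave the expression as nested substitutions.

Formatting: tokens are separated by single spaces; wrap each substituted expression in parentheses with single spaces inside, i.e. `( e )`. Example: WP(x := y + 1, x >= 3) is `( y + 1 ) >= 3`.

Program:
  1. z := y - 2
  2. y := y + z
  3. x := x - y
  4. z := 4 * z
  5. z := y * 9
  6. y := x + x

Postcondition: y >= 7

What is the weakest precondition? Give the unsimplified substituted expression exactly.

Answer: ( ( x - ( y + ( y - 2 ) ) ) + ( x - ( y + ( y - 2 ) ) ) ) >= 7

Derivation:
post: y >= 7
stmt 6: y := x + x  -- replace 1 occurrence(s) of y with (x + x)
  => ( x + x ) >= 7
stmt 5: z := y * 9  -- replace 0 occurrence(s) of z with (y * 9)
  => ( x + x ) >= 7
stmt 4: z := 4 * z  -- replace 0 occurrence(s) of z with (4 * z)
  => ( x + x ) >= 7
stmt 3: x := x - y  -- replace 2 occurrence(s) of x with (x - y)
  => ( ( x - y ) + ( x - y ) ) >= 7
stmt 2: y := y + z  -- replace 2 occurrence(s) of y with (y + z)
  => ( ( x - ( y + z ) ) + ( x - ( y + z ) ) ) >= 7
stmt 1: z := y - 2  -- replace 2 occurrence(s) of z with (y - 2)
  => ( ( x - ( y + ( y - 2 ) ) ) + ( x - ( y + ( y - 2 ) ) ) ) >= 7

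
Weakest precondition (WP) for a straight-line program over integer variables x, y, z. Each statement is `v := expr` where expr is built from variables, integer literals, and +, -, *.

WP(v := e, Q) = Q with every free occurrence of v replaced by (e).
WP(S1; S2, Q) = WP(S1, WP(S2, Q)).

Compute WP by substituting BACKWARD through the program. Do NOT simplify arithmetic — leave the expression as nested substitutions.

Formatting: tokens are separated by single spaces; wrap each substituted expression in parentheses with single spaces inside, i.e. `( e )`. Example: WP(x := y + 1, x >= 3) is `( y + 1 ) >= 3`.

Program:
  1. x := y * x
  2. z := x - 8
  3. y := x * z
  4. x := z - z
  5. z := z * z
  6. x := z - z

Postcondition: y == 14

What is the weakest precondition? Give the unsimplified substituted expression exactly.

Answer: ( ( y * x ) * ( ( y * x ) - 8 ) ) == 14

Derivation:
post: y == 14
stmt 6: x := z - z  -- replace 0 occurrence(s) of x with (z - z)
  => y == 14
stmt 5: z := z * z  -- replace 0 occurrence(s) of z with (z * z)
  => y == 14
stmt 4: x := z - z  -- replace 0 occurrence(s) of x with (z - z)
  => y == 14
stmt 3: y := x * z  -- replace 1 occurrence(s) of y with (x * z)
  => ( x * z ) == 14
stmt 2: z := x - 8  -- replace 1 occurrence(s) of z with (x - 8)
  => ( x * ( x - 8 ) ) == 14
stmt 1: x := y * x  -- replace 2 occurrence(s) of x with (y * x)
  => ( ( y * x ) * ( ( y * x ) - 8 ) ) == 14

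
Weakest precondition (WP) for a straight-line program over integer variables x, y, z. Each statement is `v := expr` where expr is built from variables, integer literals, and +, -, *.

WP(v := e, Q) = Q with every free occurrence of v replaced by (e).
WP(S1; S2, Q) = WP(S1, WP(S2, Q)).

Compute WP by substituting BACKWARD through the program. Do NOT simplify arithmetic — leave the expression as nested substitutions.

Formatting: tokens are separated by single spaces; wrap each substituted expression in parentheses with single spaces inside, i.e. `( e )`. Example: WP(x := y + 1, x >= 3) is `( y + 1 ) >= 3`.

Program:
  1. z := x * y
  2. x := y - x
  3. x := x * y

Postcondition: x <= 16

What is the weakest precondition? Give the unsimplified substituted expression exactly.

post: x <= 16
stmt 3: x := x * y  -- replace 1 occurrence(s) of x with (x * y)
  => ( x * y ) <= 16
stmt 2: x := y - x  -- replace 1 occurrence(s) of x with (y - x)
  => ( ( y - x ) * y ) <= 16
stmt 1: z := x * y  -- replace 0 occurrence(s) of z with (x * y)
  => ( ( y - x ) * y ) <= 16

Answer: ( ( y - x ) * y ) <= 16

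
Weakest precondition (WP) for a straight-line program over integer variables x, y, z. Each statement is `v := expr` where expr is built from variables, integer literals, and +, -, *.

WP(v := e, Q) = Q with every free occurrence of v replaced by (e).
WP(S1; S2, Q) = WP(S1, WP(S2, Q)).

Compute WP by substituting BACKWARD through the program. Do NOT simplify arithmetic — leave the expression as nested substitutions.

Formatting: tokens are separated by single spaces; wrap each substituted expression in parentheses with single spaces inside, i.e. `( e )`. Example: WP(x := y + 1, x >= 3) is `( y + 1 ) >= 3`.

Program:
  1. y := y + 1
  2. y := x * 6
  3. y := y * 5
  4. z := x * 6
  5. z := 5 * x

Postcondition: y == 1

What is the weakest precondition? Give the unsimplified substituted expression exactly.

post: y == 1
stmt 5: z := 5 * x  -- replace 0 occurrence(s) of z with (5 * x)
  => y == 1
stmt 4: z := x * 6  -- replace 0 occurrence(s) of z with (x * 6)
  => y == 1
stmt 3: y := y * 5  -- replace 1 occurrence(s) of y with (y * 5)
  => ( y * 5 ) == 1
stmt 2: y := x * 6  -- replace 1 occurrence(s) of y with (x * 6)
  => ( ( x * 6 ) * 5 ) == 1
stmt 1: y := y + 1  -- replace 0 occurrence(s) of y with (y + 1)
  => ( ( x * 6 ) * 5 ) == 1

Answer: ( ( x * 6 ) * 5 ) == 1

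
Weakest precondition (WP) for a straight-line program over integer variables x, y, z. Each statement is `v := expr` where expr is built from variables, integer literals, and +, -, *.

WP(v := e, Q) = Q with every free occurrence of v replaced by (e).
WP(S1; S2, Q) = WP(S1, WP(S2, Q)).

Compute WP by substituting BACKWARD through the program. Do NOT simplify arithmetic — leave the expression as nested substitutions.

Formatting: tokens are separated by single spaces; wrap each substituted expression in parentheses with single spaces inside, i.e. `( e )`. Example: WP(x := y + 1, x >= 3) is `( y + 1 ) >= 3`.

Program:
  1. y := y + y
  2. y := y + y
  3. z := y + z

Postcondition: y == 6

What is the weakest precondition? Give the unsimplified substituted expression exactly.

Answer: ( ( y + y ) + ( y + y ) ) == 6

Derivation:
post: y == 6
stmt 3: z := y + z  -- replace 0 occurrence(s) of z with (y + z)
  => y == 6
stmt 2: y := y + y  -- replace 1 occurrence(s) of y with (y + y)
  => ( y + y ) == 6
stmt 1: y := y + y  -- replace 2 occurrence(s) of y with (y + y)
  => ( ( y + y ) + ( y + y ) ) == 6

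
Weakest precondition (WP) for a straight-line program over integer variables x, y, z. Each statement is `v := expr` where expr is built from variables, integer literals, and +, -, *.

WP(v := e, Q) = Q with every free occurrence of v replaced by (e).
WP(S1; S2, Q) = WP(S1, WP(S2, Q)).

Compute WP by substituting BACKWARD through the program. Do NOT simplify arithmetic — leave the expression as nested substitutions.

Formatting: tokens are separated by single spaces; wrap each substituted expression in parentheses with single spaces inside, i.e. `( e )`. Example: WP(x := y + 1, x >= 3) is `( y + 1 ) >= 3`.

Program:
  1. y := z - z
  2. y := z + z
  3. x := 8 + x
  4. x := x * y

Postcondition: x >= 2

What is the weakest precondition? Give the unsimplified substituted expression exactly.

Answer: ( ( 8 + x ) * ( z + z ) ) >= 2

Derivation:
post: x >= 2
stmt 4: x := x * y  -- replace 1 occurrence(s) of x with (x * y)
  => ( x * y ) >= 2
stmt 3: x := 8 + x  -- replace 1 occurrence(s) of x with (8 + x)
  => ( ( 8 + x ) * y ) >= 2
stmt 2: y := z + z  -- replace 1 occurrence(s) of y with (z + z)
  => ( ( 8 + x ) * ( z + z ) ) >= 2
stmt 1: y := z - z  -- replace 0 occurrence(s) of y with (z - z)
  => ( ( 8 + x ) * ( z + z ) ) >= 2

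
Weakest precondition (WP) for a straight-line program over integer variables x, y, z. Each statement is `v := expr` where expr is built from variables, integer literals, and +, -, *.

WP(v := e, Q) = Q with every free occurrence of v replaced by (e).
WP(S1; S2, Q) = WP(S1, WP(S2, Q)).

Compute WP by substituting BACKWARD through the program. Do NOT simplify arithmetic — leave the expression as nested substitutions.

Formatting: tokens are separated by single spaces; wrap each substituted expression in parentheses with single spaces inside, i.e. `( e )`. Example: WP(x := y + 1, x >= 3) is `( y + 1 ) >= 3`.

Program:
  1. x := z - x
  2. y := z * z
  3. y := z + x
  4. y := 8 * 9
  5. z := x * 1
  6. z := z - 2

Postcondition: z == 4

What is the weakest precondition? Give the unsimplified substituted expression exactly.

post: z == 4
stmt 6: z := z - 2  -- replace 1 occurrence(s) of z with (z - 2)
  => ( z - 2 ) == 4
stmt 5: z := x * 1  -- replace 1 occurrence(s) of z with (x * 1)
  => ( ( x * 1 ) - 2 ) == 4
stmt 4: y := 8 * 9  -- replace 0 occurrence(s) of y with (8 * 9)
  => ( ( x * 1 ) - 2 ) == 4
stmt 3: y := z + x  -- replace 0 occurrence(s) of y with (z + x)
  => ( ( x * 1 ) - 2 ) == 4
stmt 2: y := z * z  -- replace 0 occurrence(s) of y with (z * z)
  => ( ( x * 1 ) - 2 ) == 4
stmt 1: x := z - x  -- replace 1 occurrence(s) of x with (z - x)
  => ( ( ( z - x ) * 1 ) - 2 ) == 4

Answer: ( ( ( z - x ) * 1 ) - 2 ) == 4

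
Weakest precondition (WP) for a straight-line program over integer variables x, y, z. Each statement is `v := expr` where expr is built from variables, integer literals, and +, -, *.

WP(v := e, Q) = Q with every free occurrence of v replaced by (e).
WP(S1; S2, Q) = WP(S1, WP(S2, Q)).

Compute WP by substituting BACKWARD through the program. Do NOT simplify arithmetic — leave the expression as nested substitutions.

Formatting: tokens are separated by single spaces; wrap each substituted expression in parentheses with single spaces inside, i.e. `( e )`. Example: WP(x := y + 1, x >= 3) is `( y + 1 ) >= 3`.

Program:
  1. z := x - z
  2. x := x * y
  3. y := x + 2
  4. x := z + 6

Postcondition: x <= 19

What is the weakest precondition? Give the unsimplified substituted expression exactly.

Answer: ( ( x - z ) + 6 ) <= 19

Derivation:
post: x <= 19
stmt 4: x := z + 6  -- replace 1 occurrence(s) of x with (z + 6)
  => ( z + 6 ) <= 19
stmt 3: y := x + 2  -- replace 0 occurrence(s) of y with (x + 2)
  => ( z + 6 ) <= 19
stmt 2: x := x * y  -- replace 0 occurrence(s) of x with (x * y)
  => ( z + 6 ) <= 19
stmt 1: z := x - z  -- replace 1 occurrence(s) of z with (x - z)
  => ( ( x - z ) + 6 ) <= 19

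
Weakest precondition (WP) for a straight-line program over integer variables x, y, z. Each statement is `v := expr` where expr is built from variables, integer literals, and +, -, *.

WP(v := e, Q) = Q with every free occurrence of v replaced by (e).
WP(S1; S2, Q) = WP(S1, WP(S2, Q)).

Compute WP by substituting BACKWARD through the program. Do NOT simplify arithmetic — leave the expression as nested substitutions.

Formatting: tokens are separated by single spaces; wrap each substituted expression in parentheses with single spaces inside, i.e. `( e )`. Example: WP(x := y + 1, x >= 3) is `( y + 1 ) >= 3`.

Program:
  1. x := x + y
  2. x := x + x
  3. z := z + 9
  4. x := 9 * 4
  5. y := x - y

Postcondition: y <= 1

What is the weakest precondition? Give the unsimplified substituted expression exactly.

post: y <= 1
stmt 5: y := x - y  -- replace 1 occurrence(s) of y with (x - y)
  => ( x - y ) <= 1
stmt 4: x := 9 * 4  -- replace 1 occurrence(s) of x with (9 * 4)
  => ( ( 9 * 4 ) - y ) <= 1
stmt 3: z := z + 9  -- replace 0 occurrence(s) of z with (z + 9)
  => ( ( 9 * 4 ) - y ) <= 1
stmt 2: x := x + x  -- replace 0 occurrence(s) of x with (x + x)
  => ( ( 9 * 4 ) - y ) <= 1
stmt 1: x := x + y  -- replace 0 occurrence(s) of x with (x + y)
  => ( ( 9 * 4 ) - y ) <= 1

Answer: ( ( 9 * 4 ) - y ) <= 1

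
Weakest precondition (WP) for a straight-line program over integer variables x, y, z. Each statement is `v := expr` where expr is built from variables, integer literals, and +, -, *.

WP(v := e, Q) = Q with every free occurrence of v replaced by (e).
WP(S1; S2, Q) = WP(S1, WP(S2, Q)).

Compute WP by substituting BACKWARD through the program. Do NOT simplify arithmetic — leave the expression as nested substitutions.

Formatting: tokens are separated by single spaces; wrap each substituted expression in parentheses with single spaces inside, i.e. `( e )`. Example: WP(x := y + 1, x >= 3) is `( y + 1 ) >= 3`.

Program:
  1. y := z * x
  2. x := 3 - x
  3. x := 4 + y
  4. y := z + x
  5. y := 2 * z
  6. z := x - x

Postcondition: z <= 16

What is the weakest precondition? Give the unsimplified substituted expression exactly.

Answer: ( ( 4 + ( z * x ) ) - ( 4 + ( z * x ) ) ) <= 16

Derivation:
post: z <= 16
stmt 6: z := x - x  -- replace 1 occurrence(s) of z with (x - x)
  => ( x - x ) <= 16
stmt 5: y := 2 * z  -- replace 0 occurrence(s) of y with (2 * z)
  => ( x - x ) <= 16
stmt 4: y := z + x  -- replace 0 occurrence(s) of y with (z + x)
  => ( x - x ) <= 16
stmt 3: x := 4 + y  -- replace 2 occurrence(s) of x with (4 + y)
  => ( ( 4 + y ) - ( 4 + y ) ) <= 16
stmt 2: x := 3 - x  -- replace 0 occurrence(s) of x with (3 - x)
  => ( ( 4 + y ) - ( 4 + y ) ) <= 16
stmt 1: y := z * x  -- replace 2 occurrence(s) of y with (z * x)
  => ( ( 4 + ( z * x ) ) - ( 4 + ( z * x ) ) ) <= 16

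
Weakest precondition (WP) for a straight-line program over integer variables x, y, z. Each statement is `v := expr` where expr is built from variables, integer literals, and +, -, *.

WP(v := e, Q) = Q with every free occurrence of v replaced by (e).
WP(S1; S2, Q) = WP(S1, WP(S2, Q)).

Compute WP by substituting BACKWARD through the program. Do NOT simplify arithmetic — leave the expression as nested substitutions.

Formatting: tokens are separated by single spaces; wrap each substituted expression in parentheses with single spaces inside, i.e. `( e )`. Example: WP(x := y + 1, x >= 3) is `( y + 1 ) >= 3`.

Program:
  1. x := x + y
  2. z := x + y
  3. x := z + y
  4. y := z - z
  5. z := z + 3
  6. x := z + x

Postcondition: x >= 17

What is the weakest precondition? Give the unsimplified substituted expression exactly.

Answer: ( ( ( ( x + y ) + y ) + 3 ) + ( ( ( x + y ) + y ) + y ) ) >= 17

Derivation:
post: x >= 17
stmt 6: x := z + x  -- replace 1 occurrence(s) of x with (z + x)
  => ( z + x ) >= 17
stmt 5: z := z + 3  -- replace 1 occurrence(s) of z with (z + 3)
  => ( ( z + 3 ) + x ) >= 17
stmt 4: y := z - z  -- replace 0 occurrence(s) of y with (z - z)
  => ( ( z + 3 ) + x ) >= 17
stmt 3: x := z + y  -- replace 1 occurrence(s) of x with (z + y)
  => ( ( z + 3 ) + ( z + y ) ) >= 17
stmt 2: z := x + y  -- replace 2 occurrence(s) of z with (x + y)
  => ( ( ( x + y ) + 3 ) + ( ( x + y ) + y ) ) >= 17
stmt 1: x := x + y  -- replace 2 occurrence(s) of x with (x + y)
  => ( ( ( ( x + y ) + y ) + 3 ) + ( ( ( x + y ) + y ) + y ) ) >= 17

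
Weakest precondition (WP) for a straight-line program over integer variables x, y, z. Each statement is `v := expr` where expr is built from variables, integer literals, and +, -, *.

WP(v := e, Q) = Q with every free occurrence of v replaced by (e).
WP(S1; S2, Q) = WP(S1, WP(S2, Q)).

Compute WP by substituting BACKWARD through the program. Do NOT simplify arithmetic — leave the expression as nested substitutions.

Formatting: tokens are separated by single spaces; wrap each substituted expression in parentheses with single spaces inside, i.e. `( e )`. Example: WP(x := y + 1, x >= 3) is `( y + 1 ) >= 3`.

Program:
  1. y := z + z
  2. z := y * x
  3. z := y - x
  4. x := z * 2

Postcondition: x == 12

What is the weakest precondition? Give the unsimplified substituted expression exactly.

Answer: ( ( ( z + z ) - x ) * 2 ) == 12

Derivation:
post: x == 12
stmt 4: x := z * 2  -- replace 1 occurrence(s) of x with (z * 2)
  => ( z * 2 ) == 12
stmt 3: z := y - x  -- replace 1 occurrence(s) of z with (y - x)
  => ( ( y - x ) * 2 ) == 12
stmt 2: z := y * x  -- replace 0 occurrence(s) of z with (y * x)
  => ( ( y - x ) * 2 ) == 12
stmt 1: y := z + z  -- replace 1 occurrence(s) of y with (z + z)
  => ( ( ( z + z ) - x ) * 2 ) == 12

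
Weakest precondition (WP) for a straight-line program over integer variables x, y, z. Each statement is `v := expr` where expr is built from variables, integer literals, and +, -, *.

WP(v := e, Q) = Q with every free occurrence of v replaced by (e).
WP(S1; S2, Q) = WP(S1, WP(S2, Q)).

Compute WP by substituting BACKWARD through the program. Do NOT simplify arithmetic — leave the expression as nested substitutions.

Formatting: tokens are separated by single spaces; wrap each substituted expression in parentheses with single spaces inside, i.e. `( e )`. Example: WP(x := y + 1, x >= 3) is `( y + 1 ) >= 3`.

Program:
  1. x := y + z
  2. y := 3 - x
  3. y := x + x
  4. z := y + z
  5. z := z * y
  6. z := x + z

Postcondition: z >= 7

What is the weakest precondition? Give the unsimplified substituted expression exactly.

Answer: ( ( y + z ) + ( ( ( ( y + z ) + ( y + z ) ) + z ) * ( ( y + z ) + ( y + z ) ) ) ) >= 7

Derivation:
post: z >= 7
stmt 6: z := x + z  -- replace 1 occurrence(s) of z with (x + z)
  => ( x + z ) >= 7
stmt 5: z := z * y  -- replace 1 occurrence(s) of z with (z * y)
  => ( x + ( z * y ) ) >= 7
stmt 4: z := y + z  -- replace 1 occurrence(s) of z with (y + z)
  => ( x + ( ( y + z ) * y ) ) >= 7
stmt 3: y := x + x  -- replace 2 occurrence(s) of y with (x + x)
  => ( x + ( ( ( x + x ) + z ) * ( x + x ) ) ) >= 7
stmt 2: y := 3 - x  -- replace 0 occurrence(s) of y with (3 - x)
  => ( x + ( ( ( x + x ) + z ) * ( x + x ) ) ) >= 7
stmt 1: x := y + z  -- replace 5 occurrence(s) of x with (y + z)
  => ( ( y + z ) + ( ( ( ( y + z ) + ( y + z ) ) + z ) * ( ( y + z ) + ( y + z ) ) ) ) >= 7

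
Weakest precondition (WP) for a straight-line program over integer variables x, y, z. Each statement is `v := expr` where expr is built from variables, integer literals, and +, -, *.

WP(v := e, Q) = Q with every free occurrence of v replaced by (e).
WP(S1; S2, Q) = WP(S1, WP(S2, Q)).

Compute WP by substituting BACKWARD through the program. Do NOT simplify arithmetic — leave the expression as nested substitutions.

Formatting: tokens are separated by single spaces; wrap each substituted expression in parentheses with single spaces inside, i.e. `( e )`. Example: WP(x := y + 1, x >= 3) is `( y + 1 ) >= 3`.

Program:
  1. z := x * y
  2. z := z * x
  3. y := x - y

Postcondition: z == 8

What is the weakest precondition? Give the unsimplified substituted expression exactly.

post: z == 8
stmt 3: y := x - y  -- replace 0 occurrence(s) of y with (x - y)
  => z == 8
stmt 2: z := z * x  -- replace 1 occurrence(s) of z with (z * x)
  => ( z * x ) == 8
stmt 1: z := x * y  -- replace 1 occurrence(s) of z with (x * y)
  => ( ( x * y ) * x ) == 8

Answer: ( ( x * y ) * x ) == 8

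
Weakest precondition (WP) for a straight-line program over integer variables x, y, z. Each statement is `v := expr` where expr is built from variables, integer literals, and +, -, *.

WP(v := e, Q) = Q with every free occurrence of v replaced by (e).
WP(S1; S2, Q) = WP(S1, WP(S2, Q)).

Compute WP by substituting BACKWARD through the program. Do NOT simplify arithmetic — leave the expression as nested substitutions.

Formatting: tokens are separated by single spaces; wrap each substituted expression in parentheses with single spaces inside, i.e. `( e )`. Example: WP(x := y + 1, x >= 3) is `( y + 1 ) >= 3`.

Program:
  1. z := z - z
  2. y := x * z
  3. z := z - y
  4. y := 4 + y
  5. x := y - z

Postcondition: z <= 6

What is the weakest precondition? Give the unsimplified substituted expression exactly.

post: z <= 6
stmt 5: x := y - z  -- replace 0 occurrence(s) of x with (y - z)
  => z <= 6
stmt 4: y := 4 + y  -- replace 0 occurrence(s) of y with (4 + y)
  => z <= 6
stmt 3: z := z - y  -- replace 1 occurrence(s) of z with (z - y)
  => ( z - y ) <= 6
stmt 2: y := x * z  -- replace 1 occurrence(s) of y with (x * z)
  => ( z - ( x * z ) ) <= 6
stmt 1: z := z - z  -- replace 2 occurrence(s) of z with (z - z)
  => ( ( z - z ) - ( x * ( z - z ) ) ) <= 6

Answer: ( ( z - z ) - ( x * ( z - z ) ) ) <= 6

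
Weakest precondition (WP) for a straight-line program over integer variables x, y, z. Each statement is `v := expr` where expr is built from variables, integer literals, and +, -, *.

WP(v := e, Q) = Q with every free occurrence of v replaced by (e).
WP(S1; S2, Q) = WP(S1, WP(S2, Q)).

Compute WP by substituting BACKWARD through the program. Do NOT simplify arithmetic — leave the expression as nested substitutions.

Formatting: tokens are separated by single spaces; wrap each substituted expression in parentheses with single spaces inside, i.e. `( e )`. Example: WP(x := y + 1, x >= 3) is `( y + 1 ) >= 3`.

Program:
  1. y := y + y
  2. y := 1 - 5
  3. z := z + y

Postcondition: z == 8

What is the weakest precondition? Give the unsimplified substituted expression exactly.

Answer: ( z + ( 1 - 5 ) ) == 8

Derivation:
post: z == 8
stmt 3: z := z + y  -- replace 1 occurrence(s) of z with (z + y)
  => ( z + y ) == 8
stmt 2: y := 1 - 5  -- replace 1 occurrence(s) of y with (1 - 5)
  => ( z + ( 1 - 5 ) ) == 8
stmt 1: y := y + y  -- replace 0 occurrence(s) of y with (y + y)
  => ( z + ( 1 - 5 ) ) == 8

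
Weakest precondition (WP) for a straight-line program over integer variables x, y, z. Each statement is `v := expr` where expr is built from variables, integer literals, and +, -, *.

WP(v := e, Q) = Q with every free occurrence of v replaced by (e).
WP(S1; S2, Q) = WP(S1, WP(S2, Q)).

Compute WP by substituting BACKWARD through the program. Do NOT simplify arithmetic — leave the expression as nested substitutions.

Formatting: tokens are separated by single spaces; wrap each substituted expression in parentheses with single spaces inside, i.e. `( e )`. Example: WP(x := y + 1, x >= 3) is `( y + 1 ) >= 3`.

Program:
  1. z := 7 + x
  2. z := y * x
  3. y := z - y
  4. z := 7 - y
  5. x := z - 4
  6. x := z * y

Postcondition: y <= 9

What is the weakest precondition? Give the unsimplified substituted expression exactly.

post: y <= 9
stmt 6: x := z * y  -- replace 0 occurrence(s) of x with (z * y)
  => y <= 9
stmt 5: x := z - 4  -- replace 0 occurrence(s) of x with (z - 4)
  => y <= 9
stmt 4: z := 7 - y  -- replace 0 occurrence(s) of z with (7 - y)
  => y <= 9
stmt 3: y := z - y  -- replace 1 occurrence(s) of y with (z - y)
  => ( z - y ) <= 9
stmt 2: z := y * x  -- replace 1 occurrence(s) of z with (y * x)
  => ( ( y * x ) - y ) <= 9
stmt 1: z := 7 + x  -- replace 0 occurrence(s) of z with (7 + x)
  => ( ( y * x ) - y ) <= 9

Answer: ( ( y * x ) - y ) <= 9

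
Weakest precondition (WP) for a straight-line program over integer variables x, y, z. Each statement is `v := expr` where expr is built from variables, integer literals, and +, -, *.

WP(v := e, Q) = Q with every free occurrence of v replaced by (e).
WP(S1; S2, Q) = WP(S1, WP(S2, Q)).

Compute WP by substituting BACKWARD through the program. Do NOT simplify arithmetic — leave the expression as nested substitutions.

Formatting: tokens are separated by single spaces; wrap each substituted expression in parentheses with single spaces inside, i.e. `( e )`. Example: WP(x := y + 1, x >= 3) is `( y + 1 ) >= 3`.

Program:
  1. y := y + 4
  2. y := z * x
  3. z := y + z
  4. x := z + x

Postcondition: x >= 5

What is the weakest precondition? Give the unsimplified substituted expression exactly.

Answer: ( ( ( z * x ) + z ) + x ) >= 5

Derivation:
post: x >= 5
stmt 4: x := z + x  -- replace 1 occurrence(s) of x with (z + x)
  => ( z + x ) >= 5
stmt 3: z := y + z  -- replace 1 occurrence(s) of z with (y + z)
  => ( ( y + z ) + x ) >= 5
stmt 2: y := z * x  -- replace 1 occurrence(s) of y with (z * x)
  => ( ( ( z * x ) + z ) + x ) >= 5
stmt 1: y := y + 4  -- replace 0 occurrence(s) of y with (y + 4)
  => ( ( ( z * x ) + z ) + x ) >= 5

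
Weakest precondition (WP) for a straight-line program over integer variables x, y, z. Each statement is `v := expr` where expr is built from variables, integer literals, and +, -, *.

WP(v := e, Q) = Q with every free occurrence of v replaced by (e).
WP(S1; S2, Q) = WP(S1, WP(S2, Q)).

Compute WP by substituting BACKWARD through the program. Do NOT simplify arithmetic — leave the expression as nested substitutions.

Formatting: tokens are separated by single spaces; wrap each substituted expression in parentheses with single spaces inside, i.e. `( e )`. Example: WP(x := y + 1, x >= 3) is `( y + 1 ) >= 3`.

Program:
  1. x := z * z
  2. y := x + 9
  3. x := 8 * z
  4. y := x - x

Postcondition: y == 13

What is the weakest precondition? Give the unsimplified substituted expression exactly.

post: y == 13
stmt 4: y := x - x  -- replace 1 occurrence(s) of y with (x - x)
  => ( x - x ) == 13
stmt 3: x := 8 * z  -- replace 2 occurrence(s) of x with (8 * z)
  => ( ( 8 * z ) - ( 8 * z ) ) == 13
stmt 2: y := x + 9  -- replace 0 occurrence(s) of y with (x + 9)
  => ( ( 8 * z ) - ( 8 * z ) ) == 13
stmt 1: x := z * z  -- replace 0 occurrence(s) of x with (z * z)
  => ( ( 8 * z ) - ( 8 * z ) ) == 13

Answer: ( ( 8 * z ) - ( 8 * z ) ) == 13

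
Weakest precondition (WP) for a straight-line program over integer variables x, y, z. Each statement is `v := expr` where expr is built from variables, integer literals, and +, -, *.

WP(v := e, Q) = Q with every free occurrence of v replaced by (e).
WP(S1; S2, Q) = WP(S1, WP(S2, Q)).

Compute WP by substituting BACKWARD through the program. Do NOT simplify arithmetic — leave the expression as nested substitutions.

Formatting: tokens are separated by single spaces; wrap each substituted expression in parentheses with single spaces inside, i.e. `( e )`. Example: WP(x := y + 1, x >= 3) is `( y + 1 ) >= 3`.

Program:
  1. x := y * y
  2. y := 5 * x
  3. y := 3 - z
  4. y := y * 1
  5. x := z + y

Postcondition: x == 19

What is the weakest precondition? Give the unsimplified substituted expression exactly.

post: x == 19
stmt 5: x := z + y  -- replace 1 occurrence(s) of x with (z + y)
  => ( z + y ) == 19
stmt 4: y := y * 1  -- replace 1 occurrence(s) of y with (y * 1)
  => ( z + ( y * 1 ) ) == 19
stmt 3: y := 3 - z  -- replace 1 occurrence(s) of y with (3 - z)
  => ( z + ( ( 3 - z ) * 1 ) ) == 19
stmt 2: y := 5 * x  -- replace 0 occurrence(s) of y with (5 * x)
  => ( z + ( ( 3 - z ) * 1 ) ) == 19
stmt 1: x := y * y  -- replace 0 occurrence(s) of x with (y * y)
  => ( z + ( ( 3 - z ) * 1 ) ) == 19

Answer: ( z + ( ( 3 - z ) * 1 ) ) == 19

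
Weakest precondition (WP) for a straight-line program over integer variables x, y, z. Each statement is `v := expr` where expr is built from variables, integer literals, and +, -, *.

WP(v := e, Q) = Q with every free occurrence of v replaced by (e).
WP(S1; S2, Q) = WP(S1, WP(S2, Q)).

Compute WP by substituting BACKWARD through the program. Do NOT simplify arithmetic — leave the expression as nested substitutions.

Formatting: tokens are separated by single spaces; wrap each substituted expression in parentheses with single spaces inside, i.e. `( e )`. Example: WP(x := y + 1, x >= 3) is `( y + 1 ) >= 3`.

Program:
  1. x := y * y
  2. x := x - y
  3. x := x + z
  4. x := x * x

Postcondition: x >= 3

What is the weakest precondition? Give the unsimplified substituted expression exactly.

Answer: ( ( ( ( y * y ) - y ) + z ) * ( ( ( y * y ) - y ) + z ) ) >= 3

Derivation:
post: x >= 3
stmt 4: x := x * x  -- replace 1 occurrence(s) of x with (x * x)
  => ( x * x ) >= 3
stmt 3: x := x + z  -- replace 2 occurrence(s) of x with (x + z)
  => ( ( x + z ) * ( x + z ) ) >= 3
stmt 2: x := x - y  -- replace 2 occurrence(s) of x with (x - y)
  => ( ( ( x - y ) + z ) * ( ( x - y ) + z ) ) >= 3
stmt 1: x := y * y  -- replace 2 occurrence(s) of x with (y * y)
  => ( ( ( ( y * y ) - y ) + z ) * ( ( ( y * y ) - y ) + z ) ) >= 3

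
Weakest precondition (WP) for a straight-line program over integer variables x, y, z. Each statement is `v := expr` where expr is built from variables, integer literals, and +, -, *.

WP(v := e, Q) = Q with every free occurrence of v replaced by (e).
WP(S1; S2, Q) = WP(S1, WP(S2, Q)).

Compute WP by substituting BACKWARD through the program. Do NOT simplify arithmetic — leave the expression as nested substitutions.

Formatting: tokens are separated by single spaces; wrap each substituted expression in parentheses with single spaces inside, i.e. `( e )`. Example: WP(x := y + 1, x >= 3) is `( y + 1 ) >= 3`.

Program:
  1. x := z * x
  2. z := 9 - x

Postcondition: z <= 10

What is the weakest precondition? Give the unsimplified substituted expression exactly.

post: z <= 10
stmt 2: z := 9 - x  -- replace 1 occurrence(s) of z with (9 - x)
  => ( 9 - x ) <= 10
stmt 1: x := z * x  -- replace 1 occurrence(s) of x with (z * x)
  => ( 9 - ( z * x ) ) <= 10

Answer: ( 9 - ( z * x ) ) <= 10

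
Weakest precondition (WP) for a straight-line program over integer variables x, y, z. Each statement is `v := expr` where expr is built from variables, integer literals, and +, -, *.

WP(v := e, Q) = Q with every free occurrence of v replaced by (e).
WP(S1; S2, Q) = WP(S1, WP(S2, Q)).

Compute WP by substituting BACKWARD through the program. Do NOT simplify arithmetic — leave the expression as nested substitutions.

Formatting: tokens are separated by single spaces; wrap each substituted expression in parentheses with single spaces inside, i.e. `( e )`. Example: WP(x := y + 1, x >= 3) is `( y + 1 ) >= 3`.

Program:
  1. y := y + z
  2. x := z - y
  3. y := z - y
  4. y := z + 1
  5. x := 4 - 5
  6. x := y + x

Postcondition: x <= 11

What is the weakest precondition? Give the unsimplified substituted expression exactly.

post: x <= 11
stmt 6: x := y + x  -- replace 1 occurrence(s) of x with (y + x)
  => ( y + x ) <= 11
stmt 5: x := 4 - 5  -- replace 1 occurrence(s) of x with (4 - 5)
  => ( y + ( 4 - 5 ) ) <= 11
stmt 4: y := z + 1  -- replace 1 occurrence(s) of y with (z + 1)
  => ( ( z + 1 ) + ( 4 - 5 ) ) <= 11
stmt 3: y := z - y  -- replace 0 occurrence(s) of y with (z - y)
  => ( ( z + 1 ) + ( 4 - 5 ) ) <= 11
stmt 2: x := z - y  -- replace 0 occurrence(s) of x with (z - y)
  => ( ( z + 1 ) + ( 4 - 5 ) ) <= 11
stmt 1: y := y + z  -- replace 0 occurrence(s) of y with (y + z)
  => ( ( z + 1 ) + ( 4 - 5 ) ) <= 11

Answer: ( ( z + 1 ) + ( 4 - 5 ) ) <= 11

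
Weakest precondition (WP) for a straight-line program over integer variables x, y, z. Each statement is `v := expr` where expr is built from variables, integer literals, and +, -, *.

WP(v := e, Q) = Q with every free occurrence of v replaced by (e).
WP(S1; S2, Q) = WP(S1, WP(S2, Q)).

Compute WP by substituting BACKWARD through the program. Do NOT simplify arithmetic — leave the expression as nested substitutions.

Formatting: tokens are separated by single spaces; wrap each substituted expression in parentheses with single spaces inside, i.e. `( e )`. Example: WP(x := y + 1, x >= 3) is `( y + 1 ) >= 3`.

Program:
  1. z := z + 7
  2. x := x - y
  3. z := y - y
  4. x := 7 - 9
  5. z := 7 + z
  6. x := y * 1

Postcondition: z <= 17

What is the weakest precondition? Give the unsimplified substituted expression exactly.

Answer: ( 7 + ( y - y ) ) <= 17

Derivation:
post: z <= 17
stmt 6: x := y * 1  -- replace 0 occurrence(s) of x with (y * 1)
  => z <= 17
stmt 5: z := 7 + z  -- replace 1 occurrence(s) of z with (7 + z)
  => ( 7 + z ) <= 17
stmt 4: x := 7 - 9  -- replace 0 occurrence(s) of x with (7 - 9)
  => ( 7 + z ) <= 17
stmt 3: z := y - y  -- replace 1 occurrence(s) of z with (y - y)
  => ( 7 + ( y - y ) ) <= 17
stmt 2: x := x - y  -- replace 0 occurrence(s) of x with (x - y)
  => ( 7 + ( y - y ) ) <= 17
stmt 1: z := z + 7  -- replace 0 occurrence(s) of z with (z + 7)
  => ( 7 + ( y - y ) ) <= 17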